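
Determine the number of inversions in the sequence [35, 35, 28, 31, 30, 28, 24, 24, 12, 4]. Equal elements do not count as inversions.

40 inversions

Count, for each position, how many later elements it exceeds:
35: 8
35: 8
28: 4
31: 6
30: 5
28: 4
24: 2
24: 2
12: 1
4: 0
Sum: 8 + 8 + 4 + 6 + 5 + 4 + 2 + 2 + 1 + 0 = 40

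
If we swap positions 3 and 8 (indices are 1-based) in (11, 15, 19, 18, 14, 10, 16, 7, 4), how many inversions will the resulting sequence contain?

Positions 3 and 8 hold 19 and 7; after swapping, the array is [11, 15, 7, 18, 14, 10, 16, 19, 4].
Count, for each position, how many later elements it exceeds:
11 → 7, 10, 4 → 3
15 → 7, 14, 10, 4 → 4
7 → 4 → 1
18 → 14, 10, 16, 4 → 4
14 → 10, 4 → 2
10 → 4 → 1
16 → 4 → 1
19 → 4 → 1
4 → none → 0
Sum: 3 + 4 + 1 + 4 + 2 + 1 + 1 + 1 + 0 = 17

There are 17 inversions.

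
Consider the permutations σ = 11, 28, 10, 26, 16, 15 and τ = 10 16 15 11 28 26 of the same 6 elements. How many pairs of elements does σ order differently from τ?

Assign each item its position (1..6) in the first ordering, then rewrite the second ordering as that position sequence:
positions: 11→1, 28→2, 10→3, 26→4, 16→5, 15→6
second ordering as positions: [3, 5, 6, 1, 2, 4]
Discordant pairs = inversions in this position sequence.
3: 1, 2 → 2
5: 1, 2, 4 → 3
6: 1, 2, 4 → 3
1: 0
2: 0
4: 0
Total: 2 + 3 + 3 + 0 + 0 + 0 = 8

There are 8 discordant pairs.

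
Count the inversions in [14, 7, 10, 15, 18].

2

Out-of-order index pairs (0-indexed):
(0,1): 14 > 7
(0,2): 14 > 10
That's 2 pairs.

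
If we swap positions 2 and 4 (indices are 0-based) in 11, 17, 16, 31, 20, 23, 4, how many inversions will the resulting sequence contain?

10 inversions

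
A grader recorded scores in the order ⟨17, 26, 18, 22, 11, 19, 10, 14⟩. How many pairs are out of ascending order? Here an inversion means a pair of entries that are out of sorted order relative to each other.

19

Element-by-element contributions:
17: 3
26: 6
18: 3
22: 4
11: 1
19: 2
10: 0
14: 0
Sum: 3 + 6 + 3 + 4 + 1 + 2 + 0 + 0 = 19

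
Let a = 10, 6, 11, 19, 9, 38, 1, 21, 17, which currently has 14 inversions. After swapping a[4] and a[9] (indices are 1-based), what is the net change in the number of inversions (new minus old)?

-1

Positions 4 and 9 hold 19 and 17; after swapping, the array is [10, 6, 11, 17, 9, 38, 1, 21, 19].
For each element, count later entries that are smaller:
10: 3
6: 1
11: 2
17: 2
9: 1
38: 3
1: 0
21: 1
19: 0
Sum: 3 + 1 + 2 + 2 + 1 + 3 + 0 + 1 + 0 = 13
Change: 13 − 14 = -1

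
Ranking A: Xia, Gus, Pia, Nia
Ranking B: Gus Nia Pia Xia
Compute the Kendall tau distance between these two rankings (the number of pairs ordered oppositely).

4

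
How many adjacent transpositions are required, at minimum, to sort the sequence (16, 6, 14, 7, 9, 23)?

6 adjacent swaps

The minimum number of adjacent swaps to sort an array equals its inversion count, since every such swap removes exactly one inversion.
Count inversions — for each element, later elements that are smaller:
16: 6, 14, 7, 9 → 4
6: none → 0
14: 7, 9 → 2
7: none → 0
9: none → 0
23: none → 0
Total inversions: 4 + 0 + 2 + 0 + 0 + 0 = 6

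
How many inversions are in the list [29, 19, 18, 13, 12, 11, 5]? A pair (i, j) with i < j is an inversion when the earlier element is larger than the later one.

21 out-of-order pairs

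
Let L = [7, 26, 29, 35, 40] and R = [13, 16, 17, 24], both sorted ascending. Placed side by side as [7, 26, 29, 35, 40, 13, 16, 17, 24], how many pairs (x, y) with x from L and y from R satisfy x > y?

Count, for every r in R, how many entries of L exceed r:
r = 13: 26, 29, 35, 40 → 4
r = 16: 26, 29, 35, 40 → 4
r = 17: 26, 29, 35, 40 → 4
r = 24: 26, 29, 35, 40 → 4
Cross-inversions: 4 + 4 + 4 + 4 = 16

Cross-inversions: 16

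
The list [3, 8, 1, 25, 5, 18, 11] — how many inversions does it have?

Sweep left to right; for each value list the smaller values that follow it:
3 → 1 → 1
8 → 1, 5 → 2
1 → none → 0
25 → 5, 18, 11 → 3
5 → none → 0
18 → 11 → 1
11 → none → 0
Sum: 1 + 2 + 0 + 3 + 0 + 1 + 0 = 7

Out-of-order pairs: 7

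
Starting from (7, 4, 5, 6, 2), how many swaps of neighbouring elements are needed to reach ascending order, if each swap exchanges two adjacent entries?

Each adjacent swap fixes exactly one inversion, so the minimum swap count equals the number of inversions.
Count inversions — for each element, later elements that are smaller:
7: 4, 5, 6, 2 → 4
4: 2 → 1
5: 2 → 1
6: 2 → 1
2: none → 0
Total inversions: 4 + 1 + 1 + 1 + 0 = 7

7 adjacent swaps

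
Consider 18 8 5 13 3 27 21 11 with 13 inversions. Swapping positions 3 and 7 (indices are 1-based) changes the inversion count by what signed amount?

+3

Positions 3 and 7 hold 5 and 21; after swapping, the array is [18, 8, 21, 13, 3, 27, 5, 11].
Element-by-element contributions:
18 → 8, 13, 3, 5, 11 → 5
8 → 3, 5 → 2
21 → 13, 3, 5, 11 → 4
13 → 3, 5, 11 → 3
3 → none → 0
27 → 5, 11 → 2
5 → none → 0
11 → none → 0
Sum: 5 + 2 + 4 + 3 + 0 + 2 + 0 + 0 = 16
Change: 16 − 13 = +3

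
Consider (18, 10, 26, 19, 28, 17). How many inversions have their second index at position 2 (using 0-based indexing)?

0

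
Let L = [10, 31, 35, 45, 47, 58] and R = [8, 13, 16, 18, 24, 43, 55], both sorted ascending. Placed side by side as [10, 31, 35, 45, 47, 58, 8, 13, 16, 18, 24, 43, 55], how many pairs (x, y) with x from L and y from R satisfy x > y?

For each element r of the right run, count left-run elements greater than r:
r = 8: 10, 31, 35, 45, 47, 58 → 6
r = 13: 31, 35, 45, 47, 58 → 5
r = 16: 31, 35, 45, 47, 58 → 5
r = 18: 31, 35, 45, 47, 58 → 5
r = 24: 31, 35, 45, 47, 58 → 5
r = 43: 45, 47, 58 → 3
r = 55: 58 → 1
Cross-inversions: 6 + 5 + 5 + 5 + 5 + 3 + 1 = 30

30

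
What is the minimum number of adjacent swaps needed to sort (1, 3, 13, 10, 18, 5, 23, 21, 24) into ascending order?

Each adjacent swap fixes exactly one inversion, so the minimum swap count equals the number of inversions.
Count inversions — for each element, later elements that are smaller:
1: none → 0
3: none → 0
13: 10, 5 → 2
10: 5 → 1
18: 5 → 1
5: none → 0
23: 21 → 1
21: none → 0
24: none → 0
Total inversions: 0 + 0 + 2 + 1 + 1 + 0 + 1 + 0 + 0 = 5

5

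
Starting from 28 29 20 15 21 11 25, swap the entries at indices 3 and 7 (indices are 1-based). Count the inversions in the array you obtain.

17 inversions

Positions 3 and 7 hold 20 and 25; after swapping, the array is [28, 29, 25, 15, 21, 11, 20].
Sweep left to right; for each value list the smaller values that follow it:
28: 5
29: 5
25: 4
15: 1
21: 2
11: 0
20: 0
Sum: 5 + 5 + 4 + 1 + 2 + 0 + 0 = 17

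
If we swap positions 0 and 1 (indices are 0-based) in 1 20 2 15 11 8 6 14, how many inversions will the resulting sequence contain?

Positions 0 and 1 hold 1 and 20; after swapping, the array is [20, 1, 2, 15, 11, 8, 6, 14].
Count, for each position, how many later elements it exceeds:
20: 7
1: 0
2: 0
15: 4
11: 2
8: 1
6: 0
14: 0
Sum: 7 + 0 + 0 + 4 + 2 + 1 + 0 + 0 = 14

There are 14 inversions.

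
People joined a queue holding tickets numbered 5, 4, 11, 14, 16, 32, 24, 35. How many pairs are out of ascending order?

2

Count, for each position, how many later elements it exceeds:
5 → 4 → 1
4 → none → 0
11 → none → 0
14 → none → 0
16 → none → 0
32 → 24 → 1
24 → none → 0
35 → none → 0
Sum: 1 + 0 + 0 + 0 + 0 + 1 + 0 + 0 = 2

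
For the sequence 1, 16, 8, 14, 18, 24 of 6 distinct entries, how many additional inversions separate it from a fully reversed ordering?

13 inversions short

Maximum inversions for 6 distinct elements is C(6, 2) = 6·5/2 = 15.
Current inversions — for each element, count later smaller elements:
1: 0
16: 2
8: 0
14: 0
18: 0
24: 0
Current total: 0 + 2 + 0 + 0 + 0 + 0 = 2
Shortfall: 15 − 2 = 13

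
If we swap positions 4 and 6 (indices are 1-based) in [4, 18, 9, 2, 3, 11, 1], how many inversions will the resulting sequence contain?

There are 17 inversions.

Positions 4 and 6 hold 2 and 11; after swapping, the array is [4, 18, 9, 11, 3, 2, 1].
Count, for each position, how many later elements it exceeds:
4 → 3, 2, 1 → 3
18 → 9, 11, 3, 2, 1 → 5
9 → 3, 2, 1 → 3
11 → 3, 2, 1 → 3
3 → 2, 1 → 2
2 → 1 → 1
1 → none → 0
Sum: 3 + 5 + 3 + 3 + 2 + 1 + 0 = 17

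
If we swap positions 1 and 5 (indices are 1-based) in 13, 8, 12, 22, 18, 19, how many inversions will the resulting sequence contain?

5

Positions 1 and 5 hold 13 and 18; after swapping, the array is [18, 8, 12, 22, 13, 19].
Count, for each position, how many later elements it exceeds:
18 → 8, 12, 13 → 3
8 → none → 0
12 → none → 0
22 → 13, 19 → 2
13 → none → 0
19 → none → 0
Sum: 3 + 0 + 0 + 2 + 0 + 0 = 5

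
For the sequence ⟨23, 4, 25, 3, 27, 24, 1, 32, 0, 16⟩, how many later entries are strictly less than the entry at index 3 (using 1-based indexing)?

5 such elements

The element at index 3 is 25.
Elements after it: 3, 27, 24, 1, 32, 0, 16
Those smaller than 25: 3, 24, 1, 0, 16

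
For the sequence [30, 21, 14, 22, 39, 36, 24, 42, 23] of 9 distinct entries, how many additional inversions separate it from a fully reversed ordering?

23

Maximum inversions for 9 distinct elements is C(9, 2) = 9·8/2 = 36.
Current inversions — for each element, count later smaller elements:
30: 5
21: 1
14: 0
22: 0
39: 3
36: 2
24: 1
42: 1
23: 0
Current total: 5 + 1 + 0 + 0 + 3 + 2 + 1 + 1 + 0 = 13
Shortfall: 36 − 13 = 23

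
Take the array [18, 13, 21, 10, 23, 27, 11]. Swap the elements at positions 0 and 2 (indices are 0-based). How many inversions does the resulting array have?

10 inversions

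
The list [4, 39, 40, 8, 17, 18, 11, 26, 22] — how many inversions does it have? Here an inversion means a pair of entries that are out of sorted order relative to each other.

15

Sweep left to right; for each value list the smaller values that follow it:
4 → none → 0
39 → 8, 17, 18, 11, 26, 22 → 6
40 → 8, 17, 18, 11, 26, 22 → 6
8 → none → 0
17 → 11 → 1
18 → 11 → 1
11 → none → 0
26 → 22 → 1
22 → none → 0
Sum: 0 + 6 + 6 + 0 + 1 + 1 + 0 + 1 + 0 = 15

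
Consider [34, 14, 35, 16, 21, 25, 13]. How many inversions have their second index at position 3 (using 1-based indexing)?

0

The element at index 3 is 35.
Elements before it: 34, 14
None of them are larger than 35.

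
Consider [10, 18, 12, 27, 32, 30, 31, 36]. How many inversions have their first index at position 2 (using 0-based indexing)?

The element at index 2 is 12.
Elements after it: 27, 32, 30, 31, 36
None of them are smaller than 12.

0 such elements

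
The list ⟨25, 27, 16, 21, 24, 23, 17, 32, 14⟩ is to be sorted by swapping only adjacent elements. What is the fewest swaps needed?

22

The minimum number of adjacent swaps to sort an array equals its inversion count, since every such swap removes exactly one inversion.
Count inversions — for each element, later elements that are smaller:
25: 16, 21, 24, 23, 17, 14 → 6
27: 16, 21, 24, 23, 17, 14 → 6
16: 14 → 1
21: 17, 14 → 2
24: 23, 17, 14 → 3
23: 17, 14 → 2
17: 14 → 1
32: 14 → 1
14: none → 0
Total inversions: 6 + 6 + 1 + 2 + 3 + 2 + 1 + 1 + 0 = 22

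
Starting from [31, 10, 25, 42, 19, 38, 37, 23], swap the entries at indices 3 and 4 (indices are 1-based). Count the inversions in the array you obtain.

There are 14 inversions.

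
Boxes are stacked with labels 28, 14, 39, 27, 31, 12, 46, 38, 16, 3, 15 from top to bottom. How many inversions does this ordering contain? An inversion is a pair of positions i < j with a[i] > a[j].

Sweep left to right; for each value list the smaller values that follow it:
28 → 14, 27, 12, 16, 3, 15 → 6
14 → 12, 3 → 2
39 → 27, 31, 12, 38, 16, 3, 15 → 7
27 → 12, 16, 3, 15 → 4
31 → 12, 16, 3, 15 → 4
12 → 3 → 1
46 → 38, 16, 3, 15 → 4
38 → 16, 3, 15 → 3
16 → 3, 15 → 2
3 → none → 0
15 → none → 0
Sum: 6 + 2 + 7 + 4 + 4 + 1 + 4 + 3 + 2 + 0 + 0 = 33

There are 33 inversions.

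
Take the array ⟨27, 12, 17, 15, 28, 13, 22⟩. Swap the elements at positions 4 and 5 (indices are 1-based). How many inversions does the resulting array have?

Positions 4 and 5 hold 15 and 28; after swapping, the array is [27, 12, 17, 28, 15, 13, 22].
For each element, count later entries that are smaller:
27 → 12, 17, 15, 13, 22 → 5
12 → none → 0
17 → 15, 13 → 2
28 → 15, 13, 22 → 3
15 → 13 → 1
13 → none → 0
22 → none → 0
Sum: 5 + 0 + 2 + 3 + 1 + 0 + 0 = 11

11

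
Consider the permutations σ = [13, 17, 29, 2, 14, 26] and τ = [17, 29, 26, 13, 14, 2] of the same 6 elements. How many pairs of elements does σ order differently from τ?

6 discordant pairs

Assign each item its position (1..6) in the first ordering, then rewrite the second ordering as that position sequence:
positions: 13→1, 17→2, 29→3, 2→4, 14→5, 26→6
second ordering as positions: [2, 3, 6, 1, 5, 4]
Discordant pairs = inversions in this position sequence.
2: 1 → 1
3: 1 → 1
6: 1, 5, 4 → 3
1: 0
5: 4 → 1
4: 0
Total: 1 + 1 + 3 + 0 + 1 + 0 = 6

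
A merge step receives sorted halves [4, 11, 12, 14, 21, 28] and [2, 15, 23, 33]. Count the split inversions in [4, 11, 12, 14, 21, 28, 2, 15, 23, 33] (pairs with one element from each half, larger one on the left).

9

Take each right-half value and tally the left-half values above it:
r = 2: 4, 11, 12, 14, 21, 28 → 6
r = 15: 21, 28 → 2
r = 23: 28 → 1
r = 33: none → 0
Cross-inversions: 6 + 2 + 1 + 0 = 9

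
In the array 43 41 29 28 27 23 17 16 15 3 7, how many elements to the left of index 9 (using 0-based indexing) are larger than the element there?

9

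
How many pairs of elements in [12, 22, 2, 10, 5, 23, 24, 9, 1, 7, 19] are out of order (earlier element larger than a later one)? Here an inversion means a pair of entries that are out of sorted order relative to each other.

29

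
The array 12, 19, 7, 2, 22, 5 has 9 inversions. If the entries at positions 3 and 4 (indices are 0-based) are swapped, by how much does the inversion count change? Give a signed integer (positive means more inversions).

+1

Positions 3 and 4 hold 2 and 22; after swapping, the array is [12, 19, 7, 22, 2, 5].
For each element, count later entries that are smaller:
12 → 7, 2, 5 → 3
19 → 7, 2, 5 → 3
7 → 2, 5 → 2
22 → 2, 5 → 2
2 → none → 0
5 → none → 0
Sum: 3 + 3 + 2 + 2 + 0 + 0 = 10
Change: 10 − 9 = +1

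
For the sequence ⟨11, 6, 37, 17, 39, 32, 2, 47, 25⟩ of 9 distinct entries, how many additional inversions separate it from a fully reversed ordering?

Maximum inversions for 9 distinct elements is C(9, 2) = 9·8/2 = 36.
Current inversions — for each element, count later smaller elements:
11: 2
6: 1
37: 4
17: 1
39: 3
32: 2
2: 0
47: 1
25: 0
Current total: 2 + 1 + 4 + 1 + 3 + 2 + 0 + 1 + 0 = 14
Shortfall: 36 − 14 = 22

22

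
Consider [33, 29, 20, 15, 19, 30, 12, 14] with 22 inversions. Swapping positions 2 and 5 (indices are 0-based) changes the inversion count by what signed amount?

+1

Positions 2 and 5 hold 20 and 30; after swapping, the array is [33, 29, 30, 15, 19, 20, 12, 14].
Count, for each position, how many later elements it exceeds:
33 → 29, 30, 15, 19, 20, 12, 14 → 7
29 → 15, 19, 20, 12, 14 → 5
30 → 15, 19, 20, 12, 14 → 5
15 → 12, 14 → 2
19 → 12, 14 → 2
20 → 12, 14 → 2
12 → none → 0
14 → none → 0
Sum: 7 + 5 + 5 + 2 + 2 + 2 + 0 + 0 = 23
Change: 23 − 22 = +1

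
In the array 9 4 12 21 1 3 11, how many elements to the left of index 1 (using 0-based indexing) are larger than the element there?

The element at index 1 is 4.
Elements before it: 9
Those larger than 4: 9

1 such element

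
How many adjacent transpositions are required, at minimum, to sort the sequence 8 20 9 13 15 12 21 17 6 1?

Each adjacent swap fixes exactly one inversion, so the minimum swap count equals the number of inversions.
Count inversions — for each element, later elements that are smaller:
8: 6, 1 → 2
20: 9, 13, 15, 12, 17, 6, 1 → 7
9: 6, 1 → 2
13: 12, 6, 1 → 3
15: 12, 6, 1 → 3
12: 6, 1 → 2
21: 17, 6, 1 → 3
17: 6, 1 → 2
6: 1 → 1
1: none → 0
Total inversions: 2 + 7 + 2 + 3 + 3 + 2 + 3 + 2 + 1 + 0 = 25

25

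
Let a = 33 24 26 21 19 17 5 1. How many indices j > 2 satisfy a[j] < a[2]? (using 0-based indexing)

5

The element at index 2 is 26.
Elements after it: 21, 19, 17, 5, 1
Those smaller than 26: 21, 19, 17, 5, 1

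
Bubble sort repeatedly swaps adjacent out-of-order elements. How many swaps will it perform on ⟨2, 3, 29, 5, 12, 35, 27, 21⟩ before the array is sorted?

Each adjacent swap fixes exactly one inversion, so the minimum swap count equals the number of inversions.
Count inversions — for each element, later elements that are smaller:
2: none → 0
3: none → 0
29: 5, 12, 27, 21 → 4
5: none → 0
12: none → 0
35: 27, 21 → 2
27: 21 → 1
21: none → 0
Total inversions: 0 + 0 + 4 + 0 + 0 + 2 + 1 + 0 = 7

There are 7 adjacent swaps.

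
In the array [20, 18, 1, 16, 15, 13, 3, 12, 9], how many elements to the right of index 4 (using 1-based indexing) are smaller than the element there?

5

The element at index 4 is 16.
Elements after it: 15, 13, 3, 12, 9
Those smaller than 16: 15, 13, 3, 12, 9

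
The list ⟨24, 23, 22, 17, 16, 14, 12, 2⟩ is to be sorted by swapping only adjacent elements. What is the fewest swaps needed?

The minimum number of adjacent swaps to sort an array equals its inversion count, since every such swap removes exactly one inversion.
Count inversions — for each element, later elements that are smaller:
24: 23, 22, 17, 16, 14, 12, 2 → 7
23: 22, 17, 16, 14, 12, 2 → 6
22: 17, 16, 14, 12, 2 → 5
17: 16, 14, 12, 2 → 4
16: 14, 12, 2 → 3
14: 12, 2 → 2
12: 2 → 1
2: none → 0
Total inversions: 7 + 6 + 5 + 4 + 3 + 2 + 1 + 0 = 28

28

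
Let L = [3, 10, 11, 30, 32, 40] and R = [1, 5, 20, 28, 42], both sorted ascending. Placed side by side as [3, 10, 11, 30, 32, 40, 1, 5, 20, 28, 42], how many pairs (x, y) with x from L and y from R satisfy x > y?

17 split inversions

For each element r of the right run, count left-run elements greater than r:
r = 1: 3, 10, 11, 30, 32, 40 → 6
r = 5: 10, 11, 30, 32, 40 → 5
r = 20: 30, 32, 40 → 3
r = 28: 30, 32, 40 → 3
r = 42: none → 0
Cross-inversions: 6 + 5 + 3 + 3 + 0 = 17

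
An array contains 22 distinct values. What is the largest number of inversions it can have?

231

A reversed (strictly descending) arrangement makes every pair an inversion, giving C(22, 2) inversions.
C(22, 2) = 22·21/2 = 231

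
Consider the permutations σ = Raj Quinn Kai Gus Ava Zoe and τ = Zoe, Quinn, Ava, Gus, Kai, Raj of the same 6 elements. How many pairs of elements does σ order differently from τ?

There are 12 discordant pairs.

Assign each item its position (1..6) in the first ordering, then rewrite the second ordering as that position sequence:
positions: Raj→1, Quinn→2, Kai→3, Gus→4, Ava→5, Zoe→6
second ordering as positions: [6, 2, 5, 4, 3, 1]
Discordant pairs = inversions in this position sequence.
6: 2, 5, 4, 3, 1 → 5
2: 1 → 1
5: 4, 3, 1 → 3
4: 3, 1 → 2
3: 1 → 1
1: 0
Total: 5 + 1 + 3 + 2 + 1 + 0 = 12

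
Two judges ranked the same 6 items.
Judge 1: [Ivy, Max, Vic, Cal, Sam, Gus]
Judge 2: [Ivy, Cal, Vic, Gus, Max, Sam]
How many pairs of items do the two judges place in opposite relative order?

5 discordant pairs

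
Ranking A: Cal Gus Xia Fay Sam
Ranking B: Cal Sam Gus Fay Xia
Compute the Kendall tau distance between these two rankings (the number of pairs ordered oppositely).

Assign each item its position (1..5) in the first ordering, then rewrite the second ordering as that position sequence:
positions: Cal→1, Gus→2, Xia→3, Fay→4, Sam→5
second ordering as positions: [1, 5, 2, 4, 3]
Discordant pairs = inversions in this position sequence.
1: 0
5: 2, 4, 3 → 3
2: 0
4: 3 → 1
3: 0
Total: 0 + 3 + 0 + 1 + 0 = 4

4 discordant pairs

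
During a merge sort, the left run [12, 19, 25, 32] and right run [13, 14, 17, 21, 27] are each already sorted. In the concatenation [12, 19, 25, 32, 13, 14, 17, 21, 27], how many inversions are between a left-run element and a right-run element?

12

Count, for every r in R, how many entries of L exceed r:
r = 13: 19, 25, 32 → 3
r = 14: 19, 25, 32 → 3
r = 17: 19, 25, 32 → 3
r = 21: 25, 32 → 2
r = 27: 32 → 1
Cross-inversions: 3 + 3 + 3 + 2 + 1 = 12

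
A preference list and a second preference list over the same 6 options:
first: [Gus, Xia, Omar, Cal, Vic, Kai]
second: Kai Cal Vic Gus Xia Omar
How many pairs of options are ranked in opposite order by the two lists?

11 pairs

Assign each item its position (1..6) in the first ordering, then rewrite the second ordering as that position sequence:
positions: Gus→1, Xia→2, Omar→3, Cal→4, Vic→5, Kai→6
second ordering as positions: [6, 4, 5, 1, 2, 3]
Discordant pairs = inversions in this position sequence.
6: 4, 5, 1, 2, 3 → 5
4: 1, 2, 3 → 3
5: 1, 2, 3 → 3
1: 0
2: 0
3: 0
Total: 5 + 3 + 3 + 0 + 0 + 0 = 11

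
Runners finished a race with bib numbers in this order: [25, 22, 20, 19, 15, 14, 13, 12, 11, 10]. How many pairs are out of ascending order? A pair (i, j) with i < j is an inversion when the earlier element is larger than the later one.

Sweep left to right; for each value list the smaller values that follow it:
25: 9
22: 8
20: 7
19: 6
15: 5
14: 4
13: 3
12: 2
11: 1
10: 0
Sum: 9 + 8 + 7 + 6 + 5 + 4 + 3 + 2 + 1 + 0 = 45

45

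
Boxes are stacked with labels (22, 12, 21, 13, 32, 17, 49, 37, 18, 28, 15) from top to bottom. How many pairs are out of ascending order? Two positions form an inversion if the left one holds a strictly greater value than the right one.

There are 24 out-of-order pairs.

For each element, count later entries that are smaller:
22: 6
12: 0
21: 4
13: 0
32: 4
17: 1
49: 4
37: 3
18: 1
28: 1
15: 0
Sum: 6 + 0 + 4 + 0 + 4 + 1 + 4 + 3 + 1 + 1 + 0 = 24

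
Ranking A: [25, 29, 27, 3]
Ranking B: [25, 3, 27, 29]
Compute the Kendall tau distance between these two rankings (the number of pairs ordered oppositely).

3 discordant pairs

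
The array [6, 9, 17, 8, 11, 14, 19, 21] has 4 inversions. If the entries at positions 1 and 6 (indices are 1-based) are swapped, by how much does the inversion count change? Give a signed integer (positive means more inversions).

+7

Positions 1 and 6 hold 6 and 14; after swapping, the array is [14, 9, 17, 8, 11, 6, 19, 21].
Count, for each position, how many later elements it exceeds:
14 → 9, 8, 11, 6 → 4
9 → 8, 6 → 2
17 → 8, 11, 6 → 3
8 → 6 → 1
11 → 6 → 1
6 → none → 0
19 → none → 0
21 → none → 0
Sum: 4 + 2 + 3 + 1 + 1 + 0 + 0 + 0 = 11
Change: 11 − 4 = +7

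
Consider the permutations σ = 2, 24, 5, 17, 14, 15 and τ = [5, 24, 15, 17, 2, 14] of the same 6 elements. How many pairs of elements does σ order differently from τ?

Assign each item its position (1..6) in the first ordering, then rewrite the second ordering as that position sequence:
positions: 2→1, 24→2, 5→3, 17→4, 14→5, 15→6
second ordering as positions: [3, 2, 6, 4, 1, 5]
Discordant pairs = inversions in this position sequence.
3: 2, 1 → 2
2: 1 → 1
6: 4, 1, 5 → 3
4: 1 → 1
1: 0
5: 0
Total: 2 + 1 + 3 + 1 + 0 + 0 = 7

Discordant pairs: 7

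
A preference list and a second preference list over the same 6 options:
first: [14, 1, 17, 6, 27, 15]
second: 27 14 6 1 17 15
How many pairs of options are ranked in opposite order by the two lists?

6

Assign each item its position (1..6) in the first ordering, then rewrite the second ordering as that position sequence:
positions: 14→1, 1→2, 17→3, 6→4, 27→5, 15→6
second ordering as positions: [5, 1, 4, 2, 3, 6]
Discordant pairs = inversions in this position sequence.
5: 1, 4, 2, 3 → 4
1: 0
4: 2, 3 → 2
2: 0
3: 0
6: 0
Total: 4 + 0 + 2 + 0 + 0 + 0 = 6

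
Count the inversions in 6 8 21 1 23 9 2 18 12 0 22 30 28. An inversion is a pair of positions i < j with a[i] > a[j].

Count, for each position, how many later elements it exceeds:
6 → 1, 2, 0 → 3
8 → 1, 2, 0 → 3
21 → 1, 9, 2, 18, 12, 0 → 6
1 → 0 → 1
23 → 9, 2, 18, 12, 0, 22 → 6
9 → 2, 0 → 2
2 → 0 → 1
18 → 12, 0 → 2
12 → 0 → 1
0 → none → 0
22 → none → 0
30 → 28 → 1
28 → none → 0
Sum: 3 + 3 + 6 + 1 + 6 + 2 + 1 + 2 + 1 + 0 + 0 + 1 + 0 = 26

26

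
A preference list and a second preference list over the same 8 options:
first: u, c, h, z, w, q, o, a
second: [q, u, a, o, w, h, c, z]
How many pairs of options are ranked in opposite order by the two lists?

18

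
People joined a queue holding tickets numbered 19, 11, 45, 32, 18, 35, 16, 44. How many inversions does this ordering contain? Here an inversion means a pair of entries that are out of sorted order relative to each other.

12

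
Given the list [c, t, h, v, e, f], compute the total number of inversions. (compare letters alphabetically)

There are 7 inversions.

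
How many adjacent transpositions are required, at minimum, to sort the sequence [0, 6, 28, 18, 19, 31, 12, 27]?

The minimum number of adjacent swaps to sort an array equals its inversion count, since every such swap removes exactly one inversion.
Count inversions — for each element, later elements that are smaller:
0: none → 0
6: none → 0
28: 18, 19, 12, 27 → 4
18: 12 → 1
19: 12 → 1
31: 12, 27 → 2
12: none → 0
27: none → 0
Total inversions: 0 + 0 + 4 + 1 + 1 + 2 + 0 + 0 = 8

8 swaps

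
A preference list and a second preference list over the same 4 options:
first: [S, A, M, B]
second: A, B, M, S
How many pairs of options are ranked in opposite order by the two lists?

4

Assign each item its position (1..4) in the first ordering, then rewrite the second ordering as that position sequence:
positions: S→1, A→2, M→3, B→4
second ordering as positions: [2, 4, 3, 1]
Discordant pairs = inversions in this position sequence.
2: 1 → 1
4: 3, 1 → 2
3: 1 → 1
1: 0
Total: 1 + 2 + 1 + 0 = 4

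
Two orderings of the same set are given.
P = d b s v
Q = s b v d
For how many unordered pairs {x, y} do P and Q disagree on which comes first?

Assign each item its position (1..4) in the first ordering, then rewrite the second ordering as that position sequence:
positions: d→1, b→2, s→3, v→4
second ordering as positions: [3, 2, 4, 1]
Discordant pairs = inversions in this position sequence.
3: 2, 1 → 2
2: 1 → 1
4: 1 → 1
1: 0
Total: 2 + 1 + 1 + 0 = 4

4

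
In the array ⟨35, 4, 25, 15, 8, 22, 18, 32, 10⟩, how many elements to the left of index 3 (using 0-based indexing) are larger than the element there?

2

The element at index 3 is 15.
Elements before it: 35, 4, 25
Those larger than 15: 35, 25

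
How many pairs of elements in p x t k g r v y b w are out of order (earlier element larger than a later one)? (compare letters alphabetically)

Count, for each position, how many later elements it exceeds:
p → k, g, b → 3
x → t, k, g, r, v, b, w → 7
t → k, g, r, b → 4
k → g, b → 2
g → b → 1
r → b → 1
v → b → 1
y → b, w → 2
b → none → 0
w → none → 0
Sum: 3 + 7 + 4 + 2 + 1 + 1 + 1 + 2 + 0 + 0 = 21

21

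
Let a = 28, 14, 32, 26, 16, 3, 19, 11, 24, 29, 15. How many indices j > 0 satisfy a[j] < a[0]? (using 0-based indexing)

8

The element at index 0 is 28.
Elements after it: 14, 32, 26, 16, 3, 19, 11, 24, 29, 15
Those smaller than 28: 14, 26, 16, 3, 19, 11, 24, 15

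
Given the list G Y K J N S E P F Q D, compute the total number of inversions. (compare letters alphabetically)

Sweep left to right; for each value list the smaller values that follow it:
G: 3
Y: 9
K: 4
J: 3
N: 3
S: 5
E: 1
P: 2
F: 1
Q: 1
D: 0
Sum: 3 + 9 + 4 + 3 + 3 + 5 + 1 + 2 + 1 + 1 + 0 = 32

There are 32 out-of-order pairs.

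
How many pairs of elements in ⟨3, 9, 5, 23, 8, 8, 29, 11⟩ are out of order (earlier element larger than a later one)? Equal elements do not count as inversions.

Element-by-element contributions:
3 → none → 0
9 → 5, 8, 8 → 3
5 → none → 0
23 → 8, 8, 11 → 3
8 → none → 0
8 → none → 0
29 → 11 → 1
11 → none → 0
Sum: 0 + 3 + 0 + 3 + 0 + 0 + 1 + 0 = 7

Out-of-order pairs: 7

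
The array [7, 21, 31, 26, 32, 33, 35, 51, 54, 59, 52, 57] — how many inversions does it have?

4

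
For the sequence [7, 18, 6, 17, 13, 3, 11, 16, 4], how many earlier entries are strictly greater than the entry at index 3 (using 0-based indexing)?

1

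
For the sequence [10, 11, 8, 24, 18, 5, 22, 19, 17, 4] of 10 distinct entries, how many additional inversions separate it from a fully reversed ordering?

21

Maximum inversions for 10 distinct elements is C(10, 2) = 10·9/2 = 45.
Current inversions — for each element, count later smaller elements:
10: 3
11: 3
8: 2
24: 6
18: 3
5: 1
22: 3
19: 2
17: 1
4: 0
Current total: 3 + 3 + 2 + 6 + 3 + 1 + 3 + 2 + 1 + 0 = 24
Shortfall: 45 − 24 = 21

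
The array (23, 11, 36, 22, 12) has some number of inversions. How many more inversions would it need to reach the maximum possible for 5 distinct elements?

Maximum inversions for 5 distinct elements is C(5, 2) = 5·4/2 = 10.
Current inversions — for each element, count later smaller elements:
23: 3
11: 0
36: 2
22: 1
12: 0
Current total: 3 + 0 + 2 + 1 + 0 = 6
Shortfall: 10 − 6 = 4

4 inversions short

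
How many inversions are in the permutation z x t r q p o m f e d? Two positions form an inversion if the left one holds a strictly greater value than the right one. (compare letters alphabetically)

55

Element-by-element contributions:
z → x, t, r, q, p, o, m, f, e, d → 10
x → t, r, q, p, o, m, f, e, d → 9
t → r, q, p, o, m, f, e, d → 8
r → q, p, o, m, f, e, d → 7
q → p, o, m, f, e, d → 6
p → o, m, f, e, d → 5
o → m, f, e, d → 4
m → f, e, d → 3
f → e, d → 2
e → d → 1
d → none → 0
Sum: 10 + 9 + 8 + 7 + 6 + 5 + 4 + 3 + 2 + 1 + 0 = 55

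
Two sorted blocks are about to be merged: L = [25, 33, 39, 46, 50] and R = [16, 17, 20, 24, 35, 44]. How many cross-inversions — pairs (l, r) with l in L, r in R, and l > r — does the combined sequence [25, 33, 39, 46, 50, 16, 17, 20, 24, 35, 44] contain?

25

For each element r of the right run, count left-run elements greater than r:
r = 16: 25, 33, 39, 46, 50 → 5
r = 17: 25, 33, 39, 46, 50 → 5
r = 20: 25, 33, 39, 46, 50 → 5
r = 24: 25, 33, 39, 46, 50 → 5
r = 35: 39, 46, 50 → 3
r = 44: 46, 50 → 2
Cross-inversions: 5 + 5 + 5 + 5 + 3 + 2 = 25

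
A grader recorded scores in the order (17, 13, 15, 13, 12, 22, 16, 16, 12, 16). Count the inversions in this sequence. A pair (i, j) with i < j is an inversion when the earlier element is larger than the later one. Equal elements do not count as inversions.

Sweep left to right; for each value list the smaller values that follow it:
17 → 13, 15, 13, 12, 16, 16, 12, 16 → 8
13 → 12, 12 → 2
15 → 13, 12, 12 → 3
13 → 12, 12 → 2
12 → none → 0
22 → 16, 16, 12, 16 → 4
16 → 12 → 1
16 → 12 → 1
12 → none → 0
16 → none → 0
Sum: 8 + 2 + 3 + 2 + 0 + 4 + 1 + 1 + 0 + 0 = 21

21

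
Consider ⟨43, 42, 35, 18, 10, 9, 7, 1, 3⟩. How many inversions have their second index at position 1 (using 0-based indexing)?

The element at index 1 is 42.
Elements before it: 43
Those larger than 42: 43

1 such element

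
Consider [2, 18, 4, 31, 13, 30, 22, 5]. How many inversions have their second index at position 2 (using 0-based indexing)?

1

The element at index 2 is 4.
Elements before it: 2, 18
Those larger than 4: 18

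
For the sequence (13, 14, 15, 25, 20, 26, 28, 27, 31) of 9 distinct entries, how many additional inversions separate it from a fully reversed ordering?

Maximum inversions for 9 distinct elements is C(9, 2) = 9·8/2 = 36.
Current inversions — for each element, count later smaller elements:
13: 0
14: 0
15: 0
25: 1
20: 0
26: 0
28: 1
27: 0
31: 0
Current total: 0 + 0 + 0 + 1 + 0 + 0 + 1 + 0 + 0 = 2
Shortfall: 36 − 2 = 34

34 inversions short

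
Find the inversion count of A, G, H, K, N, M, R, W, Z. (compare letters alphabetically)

1

Sweep left to right; for each value list the smaller values that follow it:
A → none → 0
G → none → 0
H → none → 0
K → none → 0
N → M → 1
M → none → 0
R → none → 0
W → none → 0
Z → none → 0
Sum: 0 + 0 + 0 + 0 + 1 + 0 + 0 + 0 + 0 = 1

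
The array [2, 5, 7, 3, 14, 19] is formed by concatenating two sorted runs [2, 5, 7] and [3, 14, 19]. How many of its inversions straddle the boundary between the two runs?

Count, for every r in R, how many entries of L exceed r:
r = 3: 5, 7 → 2
r = 14: none → 0
r = 19: none → 0
Cross-inversions: 2 + 0 + 0 = 2

There are 2 cross-inversions.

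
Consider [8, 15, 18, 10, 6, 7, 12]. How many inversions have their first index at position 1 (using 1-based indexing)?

2

The element at index 1 is 8.
Elements after it: 15, 18, 10, 6, 7, 12
Those smaller than 8: 6, 7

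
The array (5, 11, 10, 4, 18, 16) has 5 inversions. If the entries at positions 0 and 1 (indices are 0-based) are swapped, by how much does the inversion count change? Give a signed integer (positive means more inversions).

+1

Positions 0 and 1 hold 5 and 11; after swapping, the array is [11, 5, 10, 4, 18, 16].
Element-by-element contributions:
11 → 5, 10, 4 → 3
5 → 4 → 1
10 → 4 → 1
4 → none → 0
18 → 16 → 1
16 → none → 0
Sum: 3 + 1 + 1 + 0 + 1 + 0 = 6
Change: 6 − 5 = +1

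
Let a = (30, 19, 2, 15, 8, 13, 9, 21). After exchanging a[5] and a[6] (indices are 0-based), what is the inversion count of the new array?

Positions 5 and 6 hold 13 and 9; after swapping, the array is [30, 19, 2, 15, 8, 9, 13, 21].
Element-by-element contributions:
30 → 19, 2, 15, 8, 9, 13, 21 → 7
19 → 2, 15, 8, 9, 13 → 5
2 → none → 0
15 → 8, 9, 13 → 3
8 → none → 0
9 → none → 0
13 → none → 0
21 → none → 0
Sum: 7 + 5 + 0 + 3 + 0 + 0 + 0 + 0 = 15

15 inversions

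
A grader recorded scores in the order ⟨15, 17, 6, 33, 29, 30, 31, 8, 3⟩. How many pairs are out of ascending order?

Count, for each position, how many later elements it exceeds:
15: 3
17: 3
6: 1
33: 5
29: 2
30: 2
31: 2
8: 1
3: 0
Sum: 3 + 3 + 1 + 5 + 2 + 2 + 2 + 1 + 0 = 19

Inversions: 19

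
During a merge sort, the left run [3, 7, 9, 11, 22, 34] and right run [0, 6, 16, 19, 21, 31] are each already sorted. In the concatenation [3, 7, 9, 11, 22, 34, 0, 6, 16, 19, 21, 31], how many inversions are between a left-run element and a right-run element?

For each element r of the right run, count left-run elements greater than r:
r = 0: 3, 7, 9, 11, 22, 34 → 6
r = 6: 7, 9, 11, 22, 34 → 5
r = 16: 22, 34 → 2
r = 19: 22, 34 → 2
r = 21: 22, 34 → 2
r = 31: 34 → 1
Cross-inversions: 6 + 5 + 2 + 2 + 2 + 1 = 18

There are 18 split inversions.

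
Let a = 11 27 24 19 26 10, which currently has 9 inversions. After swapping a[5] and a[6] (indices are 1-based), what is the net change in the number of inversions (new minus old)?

Positions 5 and 6 hold 26 and 10; after swapping, the array is [11, 27, 24, 19, 10, 26].
Sweep left to right; for each value list the smaller values that follow it:
11 → 10 → 1
27 → 24, 19, 10, 26 → 4
24 → 19, 10 → 2
19 → 10 → 1
10 → none → 0
26 → none → 0
Sum: 1 + 4 + 2 + 1 + 0 + 0 = 8
Change: 8 − 9 = -1

-1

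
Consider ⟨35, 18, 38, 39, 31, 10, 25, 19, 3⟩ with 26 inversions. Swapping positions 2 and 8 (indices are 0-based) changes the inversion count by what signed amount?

-9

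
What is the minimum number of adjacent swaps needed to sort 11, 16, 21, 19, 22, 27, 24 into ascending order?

2

Each adjacent swap fixes exactly one inversion, so the minimum swap count equals the number of inversions.
Count inversions — for each element, later elements that are smaller:
11: none → 0
16: none → 0
21: 19 → 1
19: none → 0
22: none → 0
27: 24 → 1
24: none → 0
Total inversions: 0 + 0 + 1 + 0 + 0 + 1 + 0 = 2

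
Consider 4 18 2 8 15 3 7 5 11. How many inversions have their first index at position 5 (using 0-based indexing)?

The element at index 5 is 3.
Elements after it: 7, 5, 11
None of them are smaller than 3.

0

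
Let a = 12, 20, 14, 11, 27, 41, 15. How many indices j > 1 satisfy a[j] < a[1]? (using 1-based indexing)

1

The element at index 1 is 12.
Elements after it: 20, 14, 11, 27, 41, 15
Those smaller than 12: 11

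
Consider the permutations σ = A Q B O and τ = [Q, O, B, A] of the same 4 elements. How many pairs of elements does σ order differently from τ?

Discordant pairs: 4

Assign each item its position (1..4) in the first ordering, then rewrite the second ordering as that position sequence:
positions: A→1, Q→2, B→3, O→4
second ordering as positions: [2, 4, 3, 1]
Discordant pairs = inversions in this position sequence.
2: 1 → 1
4: 3, 1 → 2
3: 1 → 1
1: 0
Total: 1 + 2 + 1 + 0 = 4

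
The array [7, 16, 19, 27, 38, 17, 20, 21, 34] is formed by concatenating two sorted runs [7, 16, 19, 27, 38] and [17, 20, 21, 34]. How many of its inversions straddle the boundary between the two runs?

For each element r of the right run, count left-run elements greater than r:
r = 17: 19, 27, 38 → 3
r = 20: 27, 38 → 2
r = 21: 27, 38 → 2
r = 34: 38 → 1
Cross-inversions: 3 + 2 + 2 + 1 = 8

8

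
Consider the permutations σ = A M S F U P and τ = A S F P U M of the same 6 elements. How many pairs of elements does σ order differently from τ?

Assign each item its position (1..6) in the first ordering, then rewrite the second ordering as that position sequence:
positions: A→1, M→2, S→3, F→4, U→5, P→6
second ordering as positions: [1, 3, 4, 6, 5, 2]
Discordant pairs = inversions in this position sequence.
1: 0
3: 2 → 1
4: 2 → 1
6: 5, 2 → 2
5: 2 → 1
2: 0
Total: 0 + 1 + 1 + 2 + 1 + 0 = 5

There are 5 discordant pairs.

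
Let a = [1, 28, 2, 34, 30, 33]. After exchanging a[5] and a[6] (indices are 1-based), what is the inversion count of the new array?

Positions 5 and 6 hold 30 and 33; after swapping, the array is [1, 28, 2, 34, 33, 30].
Element-by-element contributions:
1 → none → 0
28 → 2 → 1
2 → none → 0
34 → 33, 30 → 2
33 → 30 → 1
30 → none → 0
Sum: 0 + 1 + 0 + 2 + 1 + 0 = 4

4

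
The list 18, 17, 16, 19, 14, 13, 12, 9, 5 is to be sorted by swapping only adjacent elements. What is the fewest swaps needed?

The minimum number of adjacent swaps to sort an array equals its inversion count, since every such swap removes exactly one inversion.
Count inversions — for each element, later elements that are smaller:
18: 17, 16, 14, 13, 12, 9, 5 → 7
17: 16, 14, 13, 12, 9, 5 → 6
16: 14, 13, 12, 9, 5 → 5
19: 14, 13, 12, 9, 5 → 5
14: 13, 12, 9, 5 → 4
13: 12, 9, 5 → 3
12: 9, 5 → 2
9: 5 → 1
5: none → 0
Total inversions: 7 + 6 + 5 + 5 + 4 + 3 + 2 + 1 + 0 = 33

33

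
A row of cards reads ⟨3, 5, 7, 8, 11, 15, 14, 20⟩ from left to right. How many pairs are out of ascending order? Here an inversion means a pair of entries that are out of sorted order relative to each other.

Sweep left to right; for each value list the smaller values that follow it:
3: 0
5: 0
7: 0
8: 0
11: 0
15: 1
14: 0
20: 0
Sum: 0 + 0 + 0 + 0 + 0 + 1 + 0 + 0 = 1

1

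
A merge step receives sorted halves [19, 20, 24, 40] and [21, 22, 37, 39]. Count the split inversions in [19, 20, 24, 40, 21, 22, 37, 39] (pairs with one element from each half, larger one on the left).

For each element r of the right run, count left-run elements greater than r:
r = 21: 24, 40 → 2
r = 22: 24, 40 → 2
r = 37: 40 → 1
r = 39: 40 → 1
Cross-inversions: 2 + 2 + 1 + 1 = 6

There are 6 cross-inversions.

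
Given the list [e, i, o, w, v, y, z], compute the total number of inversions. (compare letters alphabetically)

Sweep left to right; for each value list the smaller values that follow it:
e: 0
i: 0
o: 0
w: 1
v: 0
y: 0
z: 0
Sum: 0 + 0 + 0 + 1 + 0 + 0 + 0 = 1

Inversions: 1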